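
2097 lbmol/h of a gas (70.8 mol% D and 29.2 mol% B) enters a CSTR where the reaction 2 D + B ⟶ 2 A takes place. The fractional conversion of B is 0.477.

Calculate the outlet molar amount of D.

901 lbmol/h

B reacted = 0.477 × 612.3 = 292.1 lbmol/h; ν_B = −1, so ξ = 292.1/1 = 292.1 lbmol/h.
Outlet amounts (n = n₀ + ν ξ):
  D: 1485 − 2(292.1) = 900.5
  B: 612.3 − 1(292.1) = 320.2
  A: 0 + 2(292.1) = 584.2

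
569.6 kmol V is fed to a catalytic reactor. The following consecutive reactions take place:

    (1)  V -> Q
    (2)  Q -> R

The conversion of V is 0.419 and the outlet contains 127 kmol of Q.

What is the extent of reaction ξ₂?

ξ₂ = 112 kmol

Conversion of V: V consumed = 1ξ₁ = 0.419 × 569.6 → ξ₁ = 238.7 kmol.
Q balance: n_Q = 0 + 1ξ₁ − 1ξ₂ = 127 → ξ₂ = (1·238.7 − 127)/1 = 111.7 kmol.
Outlet amounts (n = n₀ + Σ ν·ξ):
  V: 569.6 − 1(238.7) = 330.9
  Q: 0 + 1(238.7) − 1(111.7) = 127
  R: 0 + 1(111.7) = 111.7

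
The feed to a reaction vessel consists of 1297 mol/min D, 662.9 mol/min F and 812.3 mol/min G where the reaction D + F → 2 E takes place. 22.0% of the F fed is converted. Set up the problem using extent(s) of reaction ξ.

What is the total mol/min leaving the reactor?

F reacted = 0.22 × 662.9 = 145.8 mol/min; ν_F = −1, so ξ = 145.8/1 = 145.8 mol/min.
Outlet amounts (n = n₀ + ν ξ):
  D: 1297 − 1(145.8) = 1151
  F: 662.9 − 1(145.8) = 517.1
  E: 0 + 2(145.8) = 291.7
  G: 812.3 (inert)
Total out = 1151 + 517.1 + 291.7 + 812.3 = 2772 mol/min.

2770 mol/min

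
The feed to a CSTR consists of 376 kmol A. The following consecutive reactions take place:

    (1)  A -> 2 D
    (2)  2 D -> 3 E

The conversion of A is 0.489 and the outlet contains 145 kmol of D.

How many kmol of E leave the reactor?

334 kmol

Conversion of A: A consumed = 1ξ₁ = 0.489 × 376 → ξ₁ = 183.9 kmol.
D balance: n_D = 0 + 2ξ₁ − 2ξ₂ = 145 → ξ₂ = (2·183.9 − 145)/2 = 111.4 kmol.
Outlet amounts (n = n₀ + Σ ν·ξ):
  A: 376 − 1(183.9) = 192.1
  D: 0 + 2(183.9) − 2(111.4) = 145
  E: 0 + 3(111.4) = 334.1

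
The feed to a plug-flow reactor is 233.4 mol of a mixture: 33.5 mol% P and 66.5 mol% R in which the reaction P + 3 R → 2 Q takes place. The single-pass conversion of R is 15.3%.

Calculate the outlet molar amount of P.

R reacted = 0.153 × 155.2 = 23.75 mol; ν_R = −3, so ξ = 23.75/3 = 7.916 mol.
Outlet amounts (n = n₀ + ν ξ):
  P: 78.19 − 1(7.916) = 70.27
  R: 155.2 − 3(7.916) = 131.5
  Q: 0 + 2(7.916) = 15.83

70.3 mol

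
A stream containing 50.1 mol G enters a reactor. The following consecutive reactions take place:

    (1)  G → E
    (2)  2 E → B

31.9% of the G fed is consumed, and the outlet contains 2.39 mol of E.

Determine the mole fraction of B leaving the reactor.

Conversion of G: G consumed = 1ξ₁ = 0.319 × 50.1 → ξ₁ = 15.98 mol.
E balance: n_E = 0 + 1ξ₁ − 2ξ₂ = 2.39 → ξ₂ = (1·15.98 − 2.39)/2 = 6.796 mol.
Outlet amounts (n = n₀ + Σ ν·ξ):
  G: 50.1 − 1(15.98) = 34.12
  E: 0 + 1(15.98) − 2(6.796) = 2.39
  B: 0 + 1(6.796) = 6.796
Total out = 43.3 mol; y_B = 6.796 / 43.3 = 0.1569.

0.157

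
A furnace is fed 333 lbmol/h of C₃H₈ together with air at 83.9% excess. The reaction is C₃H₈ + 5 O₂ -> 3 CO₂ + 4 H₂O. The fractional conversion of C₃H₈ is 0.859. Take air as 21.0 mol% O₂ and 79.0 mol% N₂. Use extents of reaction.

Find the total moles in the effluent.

15200 lbmol/h

Stoichiometric O₂ = 5 × 333 = 1665 lbmol/h; O₂ fed = 1665 × 1.839 = 3062 lbmol/h.
N₂ fed = 3062 × 79/21 = 11520 lbmol/h.
Fuel reacted = 0.859 × 333 → ξ = 286 lbmol/h.
Outlet (n = n₀ + ν ξ):
  C₃H₈: 333 − 1(286) = 46.95
  O₂: 3062 − 5(286) = 1632
  N₂: 11520 (inert)
  CO₂: 0 + 3(286) = 858.1
  H₂O: 0 + 4(286) = 1144
Total out = 46.95 + 1632 + 11520 + 858.1 + 1144 = 15200 lbmol/h.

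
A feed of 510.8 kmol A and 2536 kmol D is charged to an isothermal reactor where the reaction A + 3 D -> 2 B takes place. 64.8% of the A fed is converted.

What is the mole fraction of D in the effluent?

A reacted = 0.648 × 510.8 = 331 kmol; ν_A = −1, so ξ = 331/1 = 331 kmol.
Outlet amounts (n = n₀ + ν ξ):
  A: 510.8 − 1(331) = 179.8
  D: 2536 − 3(331) = 1543
  B: 0 + 2(331) = 662
Total out = 2385 kmol; y_D = 1543 / 2385 = 0.647.

0.647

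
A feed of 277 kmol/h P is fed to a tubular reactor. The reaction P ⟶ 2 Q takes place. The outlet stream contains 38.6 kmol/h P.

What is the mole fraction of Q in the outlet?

For P: n = n₀ − 1ξ → 38.6 = 277 − 1ξ, giving ξ = 238.4 kmol/h.
Outlet amounts (n = n₀ + ν ξ):
  P: 277 − 1(238.4) = 38.6
  Q: 0 + 2(238.4) = 476.8
Total out = 515.4 kmol/h; y_Q = 476.8 / 515.4 = 0.9251.

0.925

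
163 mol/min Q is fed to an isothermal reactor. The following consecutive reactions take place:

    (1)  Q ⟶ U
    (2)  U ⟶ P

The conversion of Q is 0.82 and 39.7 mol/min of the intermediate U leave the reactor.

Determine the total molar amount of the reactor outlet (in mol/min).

163 mol/min

Conversion of Q: Q consumed = 1ξ₁ = 0.82 × 163 → ξ₁ = 133.7 mol/min.
U balance: n_U = 0 + 1ξ₁ − 1ξ₂ = 39.7 → ξ₂ = (1·133.7 − 39.7)/1 = 93.96 mol/min.
Outlet amounts (n = n₀ + Σ ν·ξ):
  Q: 163 − 1(133.7) = 29.34
  U: 0 + 1(133.7) − 1(93.96) = 39.7
  P: 0 + 1(93.96) = 93.96
Total out = 29.34 + 39.7 + 93.96 = 163 mol/min.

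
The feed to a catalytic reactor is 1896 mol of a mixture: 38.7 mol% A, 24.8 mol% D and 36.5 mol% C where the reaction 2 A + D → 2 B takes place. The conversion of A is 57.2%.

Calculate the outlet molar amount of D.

260 mol

A reacted = 0.572 × 733.8 = 419.7 mol; ν_A = −2, so ξ = 419.7/2 = 209.9 mol.
Outlet amounts (n = n₀ + ν ξ):
  A: 733.8 − 2(209.9) = 314
  D: 470.2 − 1(209.9) = 260.4
  B: 0 + 2(209.9) = 419.7
  C: 692 (inert)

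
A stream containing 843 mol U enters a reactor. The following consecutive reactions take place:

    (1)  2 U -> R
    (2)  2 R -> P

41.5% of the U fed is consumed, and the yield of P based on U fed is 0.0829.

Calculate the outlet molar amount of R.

Conversion of U: U consumed = 2ξ₁ = 0.415 × 843 → ξ₁ = 174.9 mol.
Yield of P: 1ξ₂ / 843 = 0.0829 → ξ₂ = 69.88 mol.
Outlet amounts (n = n₀ + Σ ν·ξ):
  U: 843 − 2(174.9) = 493.2
  R: 0 + 1(174.9) − 2(69.88) = 35.15
  P: 0 + 1(69.88) = 69.88

35.2 mol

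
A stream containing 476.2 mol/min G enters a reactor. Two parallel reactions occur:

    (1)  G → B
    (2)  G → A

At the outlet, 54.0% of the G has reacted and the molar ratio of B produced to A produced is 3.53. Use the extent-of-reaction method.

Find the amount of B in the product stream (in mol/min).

200 mol/min

Conversion of G: G consumed = 0.54 × 476.2 = 257.1 mol/min = 1ξ₁ + 1ξ₂.
Selectivity: 1ξ₁ / (1ξ₂) = 3.53 → ξ₁ = 3.53 ξ₂.
Substitute: (1·3.53 + 1) ξ₂ = 257.1 → ξ₂ = 56.77 mol/min, ξ₁ = 200.4 mol/min.
Outlet amounts (n = n₀ + Σ ν·ξ):
  G: 476.2 − 1(200.4) − 1(56.77) = 219.1
  B: 0 + 1(200.4) = 200.4
  A: 0 + 1(56.77) = 56.77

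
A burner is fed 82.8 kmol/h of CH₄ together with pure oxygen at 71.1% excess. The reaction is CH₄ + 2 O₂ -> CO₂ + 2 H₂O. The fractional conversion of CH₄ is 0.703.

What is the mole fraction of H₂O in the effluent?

Stoichiometric O₂ = 2 × 82.8 = 165.6 kmol/h; O₂ fed = 165.6 × 1.711 = 283.3 kmol/h.
Fuel reacted = 0.703 × 82.8 → ξ = 58.21 kmol/h.
Outlet (n = n₀ + ν ξ):
  CH₄: 82.8 − 1(58.21) = 24.59
  O₂: 283.3 − 2(58.21) = 166.9
  CO₂: 0 + 1(58.21) = 58.21
  H₂O: 0 + 2(58.21) = 116.4
Total out = 366.1 kmol/h; y_H₂O = 116.4 / 366.1 = 0.318.

0.318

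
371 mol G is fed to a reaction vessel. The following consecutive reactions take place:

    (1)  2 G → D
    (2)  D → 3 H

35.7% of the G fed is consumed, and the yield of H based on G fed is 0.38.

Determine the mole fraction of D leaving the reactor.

0.0482

Conversion of G: G consumed = 2ξ₁ = 0.357 × 371 → ξ₁ = 66.22 mol.
Yield of H: 3ξ₂ / 371 = 0.38 → ξ₂ = 46.99 mol.
Outlet amounts (n = n₀ + Σ ν·ξ):
  G: 371 − 2(66.22) = 238.6
  D: 0 + 1(66.22) − 1(46.99) = 19.23
  H: 0 + 3(46.99) = 141
Total out = 398.8 mol; y_D = 19.23 / 398.8 = 0.04822.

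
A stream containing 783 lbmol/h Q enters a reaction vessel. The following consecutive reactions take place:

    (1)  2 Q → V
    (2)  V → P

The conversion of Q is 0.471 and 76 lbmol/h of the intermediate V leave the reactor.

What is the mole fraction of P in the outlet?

Conversion of Q: Q consumed = 2ξ₁ = 0.471 × 783 → ξ₁ = 184.4 lbmol/h.
V balance: n_V = 0 + 1ξ₁ − 1ξ₂ = 76 → ξ₂ = (1·184.4 − 76)/1 = 108.4 lbmol/h.
Outlet amounts (n = n₀ + Σ ν·ξ):
  Q: 783 − 2(184.4) = 414.2
  V: 0 + 1(184.4) − 1(108.4) = 76
  P: 0 + 1(108.4) = 108.4
Total out = 598.6 lbmol/h; y_P = 108.4 / 598.6 = 0.1811.

0.181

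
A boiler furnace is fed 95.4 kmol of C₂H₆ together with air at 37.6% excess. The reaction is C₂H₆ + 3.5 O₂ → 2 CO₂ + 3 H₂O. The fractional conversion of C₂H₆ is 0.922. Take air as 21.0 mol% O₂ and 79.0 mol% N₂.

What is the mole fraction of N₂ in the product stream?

Stoichiometric O₂ = 3.5 × 95.4 = 333.9 kmol; O₂ fed = 333.9 × 1.376 = 459.4 kmol.
N₂ fed = 459.4 × 79/21 = 1728 kmol.
Fuel reacted = 0.922 × 95.4 → ξ = 87.96 kmol.
Outlet (n = n₀ + ν ξ):
  C₂H₆: 95.4 − 1(87.96) = 7.441
  O₂: 459.4 − 3.5(87.96) = 151.6
  N₂: 1728 (inert)
  CO₂: 0 + 2(87.96) = 175.9
  H₂O: 0 + 3(87.96) = 263.9
Total out = 2327 kmol; y_N₂ = 1728 / 2327 = 0.7427.

0.743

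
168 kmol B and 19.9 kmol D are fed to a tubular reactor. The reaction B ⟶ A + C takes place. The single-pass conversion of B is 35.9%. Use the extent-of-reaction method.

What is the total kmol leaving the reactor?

B reacted = 0.359 × 168 = 60.31 kmol; ν_B = −1, so ξ = 60.31/1 = 60.31 kmol.
Outlet amounts (n = n₀ + ν ξ):
  B: 168 − 1(60.31) = 107.7
  A: 0 + 1(60.31) = 60.31
  C: 0 + 1(60.31) = 60.31
  D: 19.9 (inert)
Total out = 107.7 + 60.31 + 60.31 + 19.9 = 248.2 kmol.

248 kmol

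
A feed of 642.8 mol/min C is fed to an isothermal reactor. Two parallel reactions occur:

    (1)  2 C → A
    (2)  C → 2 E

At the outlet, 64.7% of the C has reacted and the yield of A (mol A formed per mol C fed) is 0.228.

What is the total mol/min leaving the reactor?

619 mol/min

Yield of A: 1ξ₁ / 642.8 = 0.228 → ξ₁ = 146.6 mol/min.
Conversion of C: 2ξ₁ + 1ξ₂ = 0.647 × 642.8 = 415.9 → ξ₂ = 122.8 mol/min.
Outlet amounts (n = n₀ + Σ ν·ξ):
  C: 642.8 − 2(146.6) − 1(122.8) = 226.9
  A: 0 + 1(146.6) = 146.6
  E: 0 + 2(122.8) = 245.5
Total out = 226.9 + 146.6 + 245.5 = 619 mol/min.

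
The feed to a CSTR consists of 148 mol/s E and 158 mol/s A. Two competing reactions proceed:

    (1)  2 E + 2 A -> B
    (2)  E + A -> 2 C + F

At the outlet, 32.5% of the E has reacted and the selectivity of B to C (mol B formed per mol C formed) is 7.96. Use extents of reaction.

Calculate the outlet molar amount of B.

23.3 mol/s

Conversion of E: E consumed = 0.325 × 148 = 48.1 mol/s = 2ξ₁ + 1ξ₂.
Selectivity: 1ξ₁ / (2ξ₂) = 7.96 → ξ₁ = 15.92 ξ₂.
Substitute: (2·15.92 + 1) ξ₂ = 48.1 → ξ₂ = 1.465 mol/s, ξ₁ = 23.32 mol/s.
Outlet amounts (n = n₀ + Σ ν·ξ):
  E: 148 − 2(23.32) − 1(1.465) = 99.9
  A: 158 − 2(23.32) − 1(1.465) = 109.9
  B: 0 + 1(23.32) = 23.32
  C: 0 + 2(1.465) = 2.929
  F: 0 + 1(1.465) = 1.465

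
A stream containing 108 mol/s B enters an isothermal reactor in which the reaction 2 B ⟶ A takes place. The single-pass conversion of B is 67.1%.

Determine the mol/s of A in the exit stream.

B reacted = 0.671 × 108 = 72.47 mol/s; ν_B = −2, so ξ = 72.47/2 = 36.23 mol/s.
Outlet amounts (n = n₀ + ν ξ):
  B: 108 − 2(36.23) = 35.53
  A: 0 + 1(36.23) = 36.23

36.2 mol/s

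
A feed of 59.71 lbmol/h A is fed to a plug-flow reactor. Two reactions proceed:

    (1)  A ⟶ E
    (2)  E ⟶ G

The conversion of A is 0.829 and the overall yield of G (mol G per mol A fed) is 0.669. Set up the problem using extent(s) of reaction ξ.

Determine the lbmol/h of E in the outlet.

Conversion of A: A consumed = 1ξ₁ = 0.829 × 59.71 → ξ₁ = 49.5 lbmol/h.
Yield of G: 1ξ₂ / 59.71 = 0.669 → ξ₂ = 39.95 lbmol/h.
Outlet amounts (n = n₀ + Σ ν·ξ):
  A: 59.71 − 1(49.5) = 10.21
  E: 0 + 1(49.5) − 1(39.95) = 9.554
  G: 0 + 1(39.95) = 39.95

9.55 lbmol/h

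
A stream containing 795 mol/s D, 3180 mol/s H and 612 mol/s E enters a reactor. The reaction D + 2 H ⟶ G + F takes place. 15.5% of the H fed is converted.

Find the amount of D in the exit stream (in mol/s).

549 mol/s

H reacted = 0.155 × 3180 = 492.9 mol/s; ν_H = −2, so ξ = 492.9/2 = 246.4 mol/s.
Outlet amounts (n = n₀ + ν ξ):
  D: 795 − 1(246.4) = 548.5
  H: 3180 − 2(246.4) = 2687
  G: 0 + 1(246.4) = 246.4
  F: 0 + 1(246.4) = 246.4
  E: 612 (inert)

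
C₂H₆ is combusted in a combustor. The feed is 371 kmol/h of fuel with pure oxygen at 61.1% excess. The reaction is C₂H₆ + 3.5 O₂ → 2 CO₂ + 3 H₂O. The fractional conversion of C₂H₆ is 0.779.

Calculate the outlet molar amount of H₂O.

Stoichiometric O₂ = 3.5 × 371 = 1298 kmol/h; O₂ fed = 1298 × 1.611 = 2092 kmol/h.
Fuel reacted = 0.779 × 371 → ξ = 289 kmol/h.
Outlet (n = n₀ + ν ξ):
  C₂H₆: 371 − 1(289) = 81.99
  O₂: 2092 − 3.5(289) = 1080
  CO₂: 0 + 2(289) = 578
  H₂O: 0 + 3(289) = 867

867 kmol/h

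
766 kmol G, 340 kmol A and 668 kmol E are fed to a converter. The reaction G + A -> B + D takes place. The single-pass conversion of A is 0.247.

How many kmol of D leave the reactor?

A reacted = 0.247 × 340 = 83.98 kmol; ν_A = −1, so ξ = 83.98/1 = 83.98 kmol.
Outlet amounts (n = n₀ + ν ξ):
  G: 766 − 1(83.98) = 682
  A: 340 − 1(83.98) = 256
  B: 0 + 1(83.98) = 83.98
  D: 0 + 1(83.98) = 83.98
  E: 668 (inert)

84 kmol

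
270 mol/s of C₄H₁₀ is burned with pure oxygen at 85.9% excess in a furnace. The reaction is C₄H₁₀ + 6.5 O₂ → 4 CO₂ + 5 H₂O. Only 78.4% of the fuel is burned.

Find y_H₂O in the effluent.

Stoichiometric O₂ = 6.5 × 270 = 1755 mol/s; O₂ fed = 1755 × 1.859 = 3263 mol/s.
Fuel reacted = 0.784 × 270 → ξ = 211.7 mol/s.
Outlet (n = n₀ + ν ξ):
  C₄H₁₀: 270 − 1(211.7) = 58.32
  O₂: 3263 − 6.5(211.7) = 1887
  CO₂: 0 + 4(211.7) = 846.7
  H₂O: 0 + 5(211.7) = 1058
Total out = 3850 mol/s; y_H₂O = 1058 / 3850 = 0.2749.

0.275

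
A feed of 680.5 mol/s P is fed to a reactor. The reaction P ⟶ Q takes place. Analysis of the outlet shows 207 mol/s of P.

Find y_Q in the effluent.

For P: n = n₀ − 1ξ → 207 = 680.5 − 1ξ, giving ξ = 473.5 mol/s.
Outlet amounts (n = n₀ + ν ξ):
  P: 680.5 − 1(473.5) = 207
  Q: 0 + 1(473.5) = 473.5
Total out = 680.5 mol/s; y_Q = 473.5 / 680.5 = 0.6958.

0.696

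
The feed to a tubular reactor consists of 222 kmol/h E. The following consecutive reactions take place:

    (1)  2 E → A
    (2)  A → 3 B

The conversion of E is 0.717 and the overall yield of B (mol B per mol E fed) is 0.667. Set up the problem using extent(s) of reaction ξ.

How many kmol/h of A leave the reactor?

30.2 kmol/h

Conversion of E: E consumed = 2ξ₁ = 0.717 × 222 → ξ₁ = 79.59 kmol/h.
Yield of B: 3ξ₂ / 222 = 0.667 → ξ₂ = 49.36 kmol/h.
Outlet amounts (n = n₀ + Σ ν·ξ):
  E: 222 − 2(79.59) = 62.83
  A: 0 + 1(79.59) − 1(49.36) = 30.23
  B: 0 + 3(49.36) = 148.1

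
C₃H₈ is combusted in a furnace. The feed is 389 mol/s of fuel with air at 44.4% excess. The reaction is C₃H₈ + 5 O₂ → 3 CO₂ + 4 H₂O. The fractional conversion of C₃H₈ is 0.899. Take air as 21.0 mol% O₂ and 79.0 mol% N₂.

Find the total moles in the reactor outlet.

Stoichiometric O₂ = 5 × 389 = 1945 mol/s; O₂ fed = 1945 × 1.444 = 2809 mol/s.
N₂ fed = 2809 × 79/21 = 10570 mol/s.
Fuel reacted = 0.899 × 389 → ξ = 349.7 mol/s.
Outlet (n = n₀ + ν ξ):
  C₃H₈: 389 − 1(349.7) = 39.29
  O₂: 2809 − 5(349.7) = 1060
  N₂: 10570 (inert)
  CO₂: 0 + 3(349.7) = 1049
  H₂O: 0 + 4(349.7) = 1399
Total out = 39.29 + 1060 + 10570 + 1049 + 1399 = 14110 mol/s.

14100 mol/s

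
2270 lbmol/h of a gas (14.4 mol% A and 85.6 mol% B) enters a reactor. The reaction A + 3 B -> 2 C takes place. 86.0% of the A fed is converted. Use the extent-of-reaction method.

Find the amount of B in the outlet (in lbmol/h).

1100 lbmol/h

A reacted = 0.86 × 326.9 = 281.1 lbmol/h; ν_A = −1, so ξ = 281.1/1 = 281.1 lbmol/h.
Outlet amounts (n = n₀ + ν ξ):
  A: 326.9 − 1(281.1) = 45.76
  B: 1943 − 3(281.1) = 1100
  C: 0 + 2(281.1) = 562.2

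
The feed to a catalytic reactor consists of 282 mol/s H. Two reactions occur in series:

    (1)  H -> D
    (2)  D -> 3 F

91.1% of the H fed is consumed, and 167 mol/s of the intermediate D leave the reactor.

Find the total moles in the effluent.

Conversion of H: H consumed = 1ξ₁ = 0.911 × 282 → ξ₁ = 256.9 mol/s.
D balance: n_D = 0 + 1ξ₁ − 1ξ₂ = 167 → ξ₂ = (1·256.9 − 167)/1 = 89.9 mol/s.
Outlet amounts (n = n₀ + Σ ν·ξ):
  H: 282 − 1(256.9) = 25.1
  D: 0 + 1(256.9) − 1(89.9) = 167
  F: 0 + 3(89.9) = 269.7
Total out = 25.1 + 167 + 269.7 = 461.8 mol/s.

462 mol/s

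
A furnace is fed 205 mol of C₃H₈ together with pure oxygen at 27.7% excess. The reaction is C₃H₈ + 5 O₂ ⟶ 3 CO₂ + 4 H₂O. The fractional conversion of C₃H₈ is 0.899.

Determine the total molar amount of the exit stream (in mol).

1700 mol

Stoichiometric O₂ = 5 × 205 = 1025 mol; O₂ fed = 1025 × 1.277 = 1309 mol.
Fuel reacted = 0.899 × 205 → ξ = 184.3 mol.
Outlet (n = n₀ + ν ξ):
  C₃H₈: 205 − 1(184.3) = 20.7
  O₂: 1309 − 5(184.3) = 387.4
  CO₂: 0 + 3(184.3) = 552.9
  H₂O: 0 + 4(184.3) = 737.2
Total out = 20.7 + 387.4 + 552.9 + 737.2 = 1698 mol.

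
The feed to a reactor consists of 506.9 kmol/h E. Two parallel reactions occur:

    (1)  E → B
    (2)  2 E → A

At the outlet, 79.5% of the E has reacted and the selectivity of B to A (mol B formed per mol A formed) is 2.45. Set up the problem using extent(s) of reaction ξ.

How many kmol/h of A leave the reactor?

90.6 kmol/h

Conversion of E: E consumed = 0.795 × 506.9 = 403 kmol/h = 1ξ₁ + 2ξ₂.
Selectivity: 1ξ₁ / (1ξ₂) = 2.45 → ξ₁ = 2.45 ξ₂.
Substitute: (1·2.45 + 2) ξ₂ = 403 → ξ₂ = 90.56 kmol/h, ξ₁ = 221.9 kmol/h.
Outlet amounts (n = n₀ + Σ ν·ξ):
  E: 506.9 − 1(221.9) − 2(90.56) = 103.9
  B: 0 + 1(221.9) = 221.9
  A: 0 + 1(90.56) = 90.56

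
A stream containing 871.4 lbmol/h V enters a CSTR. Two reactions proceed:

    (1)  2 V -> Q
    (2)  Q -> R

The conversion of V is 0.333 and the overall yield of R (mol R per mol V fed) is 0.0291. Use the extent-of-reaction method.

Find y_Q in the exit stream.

Conversion of V: V consumed = 2ξ₁ = 0.333 × 871.4 → ξ₁ = 145.1 lbmol/h.
Yield of R: 1ξ₂ / 871.4 = 0.0291 → ξ₂ = 25.36 lbmol/h.
Outlet amounts (n = n₀ + Σ ν·ξ):
  V: 871.4 − 2(145.1) = 581.2
  Q: 0 + 1(145.1) − 1(25.36) = 119.7
  R: 0 + 1(25.36) = 25.36
Total out = 726.3 lbmol/h; y_Q = 119.7 / 726.3 = 0.1648.

0.165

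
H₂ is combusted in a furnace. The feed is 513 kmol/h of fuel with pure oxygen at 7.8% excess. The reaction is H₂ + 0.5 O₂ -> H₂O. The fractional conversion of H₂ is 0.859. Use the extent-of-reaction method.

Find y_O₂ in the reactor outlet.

Stoichiometric O₂ = 0.5 × 513 = 256.5 kmol/h; O₂ fed = 256.5 × 1.078 = 276.5 kmol/h.
Fuel reacted = 0.859 × 513 → ξ = 440.7 kmol/h.
Outlet (n = n₀ + ν ξ):
  H₂: 513 − 1(440.7) = 72.33
  O₂: 276.5 − 0.5(440.7) = 56.17
  H₂O: 0 + 1(440.7) = 440.7
Total out = 569.2 kmol/h; y_O₂ = 56.17 / 569.2 = 0.09869.

0.0987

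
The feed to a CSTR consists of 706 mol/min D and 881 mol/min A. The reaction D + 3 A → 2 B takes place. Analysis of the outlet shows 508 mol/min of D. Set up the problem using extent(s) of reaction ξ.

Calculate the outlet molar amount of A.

For D: n = n₀ − 1ξ → 508 = 706 − 1ξ, giving ξ = 198 mol/min.
Outlet amounts (n = n₀ + ν ξ):
  D: 706 − 1(198) = 508
  A: 881 − 3(198) = 287
  B: 0 + 2(198) = 396

287 mol/min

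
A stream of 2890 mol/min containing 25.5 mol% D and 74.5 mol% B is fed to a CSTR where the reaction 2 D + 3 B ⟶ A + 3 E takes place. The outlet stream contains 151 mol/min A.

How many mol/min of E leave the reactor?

For A: n = n₀ + 1ξ → 151 = 0 + 1ξ, giving ξ = 151 mol/min.
Outlet amounts (n = n₀ + ν ξ):
  D: 737 − 2(151) = 435
  B: 2153 − 3(151) = 1700
  A: 0 + 1(151) = 151
  E: 0 + 3(151) = 453

453 mol/min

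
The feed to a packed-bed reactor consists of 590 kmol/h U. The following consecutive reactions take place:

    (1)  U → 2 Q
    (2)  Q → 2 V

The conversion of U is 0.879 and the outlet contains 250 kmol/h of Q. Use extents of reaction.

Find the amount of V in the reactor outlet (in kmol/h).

Conversion of U: U consumed = 1ξ₁ = 0.879 × 590 → ξ₁ = 518.6 kmol/h.
Q balance: n_Q = 0 + 2ξ₁ − 1ξ₂ = 250 → ξ₂ = (2·518.6 − 250)/1 = 787.2 kmol/h.
Outlet amounts (n = n₀ + Σ ν·ξ):
  U: 590 − 1(518.6) = 71.39
  Q: 0 + 2(518.6) − 1(787.2) = 250
  V: 0 + 2(787.2) = 1574

1570 kmol/h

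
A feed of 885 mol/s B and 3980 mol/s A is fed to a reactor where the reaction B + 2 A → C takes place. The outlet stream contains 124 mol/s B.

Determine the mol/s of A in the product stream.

2460 mol/s

For B: n = n₀ − 1ξ → 124 = 885 − 1ξ, giving ξ = 761 mol/s.
Outlet amounts (n = n₀ + ν ξ):
  B: 885 − 1(761) = 124
  A: 3980 − 2(761) = 2458
  C: 0 + 1(761) = 761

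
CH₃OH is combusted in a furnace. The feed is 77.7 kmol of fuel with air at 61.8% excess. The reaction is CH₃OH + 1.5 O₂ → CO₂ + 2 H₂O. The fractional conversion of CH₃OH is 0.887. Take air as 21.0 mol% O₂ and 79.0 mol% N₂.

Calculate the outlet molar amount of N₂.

709 kmol

Stoichiometric O₂ = 1.5 × 77.7 = 116.6 kmol; O₂ fed = 116.6 × 1.618 = 188.6 kmol.
N₂ fed = 188.6 × 79/21 = 709.4 kmol.
Fuel reacted = 0.887 × 77.7 → ξ = 68.92 kmol.
Outlet (n = n₀ + ν ξ):
  CH₃OH: 77.7 − 1(68.92) = 8.78
  O₂: 188.6 − 1.5(68.92) = 85.2
  N₂: 709.4 (inert)
  CO₂: 0 + 1(68.92) = 68.92
  H₂O: 0 + 2(68.92) = 137.8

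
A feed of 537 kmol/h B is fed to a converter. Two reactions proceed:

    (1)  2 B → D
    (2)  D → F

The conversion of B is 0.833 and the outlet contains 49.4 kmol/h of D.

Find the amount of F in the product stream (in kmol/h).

Conversion of B: B consumed = 2ξ₁ = 0.833 × 537 → ξ₁ = 223.7 kmol/h.
D balance: n_D = 0 + 1ξ₁ − 1ξ₂ = 49.4 → ξ₂ = (1·223.7 − 49.4)/1 = 174.3 kmol/h.
Outlet amounts (n = n₀ + Σ ν·ξ):
  B: 537 − 2(223.7) = 89.68
  D: 0 + 1(223.7) − 1(174.3) = 49.4
  F: 0 + 1(174.3) = 174.3

174 kmol/h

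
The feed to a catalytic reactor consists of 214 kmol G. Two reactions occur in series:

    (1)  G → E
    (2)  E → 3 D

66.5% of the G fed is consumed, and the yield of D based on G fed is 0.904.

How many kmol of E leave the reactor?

77.8 kmol

Conversion of G: G consumed = 1ξ₁ = 0.665 × 214 → ξ₁ = 142.3 kmol.
Yield of D: 3ξ₂ / 214 = 0.904 → ξ₂ = 64.49 kmol.
Outlet amounts (n = n₀ + Σ ν·ξ):
  G: 214 − 1(142.3) = 71.69
  E: 0 + 1(142.3) − 1(64.49) = 77.82
  D: 0 + 3(64.49) = 193.5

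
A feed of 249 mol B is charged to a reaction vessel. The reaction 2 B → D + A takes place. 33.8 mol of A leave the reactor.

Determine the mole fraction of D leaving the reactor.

For A: n = n₀ + 1ξ → 33.8 = 0 + 1ξ, giving ξ = 33.8 mol.
Outlet amounts (n = n₀ + ν ξ):
  B: 249 − 2(33.8) = 181.4
  D: 0 + 1(33.8) = 33.8
  A: 0 + 1(33.8) = 33.8
Total out = 249 mol; y_D = 33.8 / 249 = 0.1357.

0.136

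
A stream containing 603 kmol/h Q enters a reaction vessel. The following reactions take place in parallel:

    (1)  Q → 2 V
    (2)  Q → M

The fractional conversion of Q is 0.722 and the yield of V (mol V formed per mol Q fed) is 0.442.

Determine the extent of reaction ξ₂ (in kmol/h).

ξ₂ = 302 kmol/h

Yield of V: 2ξ₁ / 603 = 0.442 → ξ₁ = 133.3 kmol/h.
Conversion of Q: 1ξ₁ + 1ξ₂ = 0.722 × 603 = 435.4 → ξ₂ = 302.1 kmol/h.
Outlet amounts (n = n₀ + Σ ν·ξ):
  Q: 603 − 1(133.3) − 1(302.1) = 167.6
  V: 0 + 2(133.3) = 266.5
  M: 0 + 1(302.1) = 302.1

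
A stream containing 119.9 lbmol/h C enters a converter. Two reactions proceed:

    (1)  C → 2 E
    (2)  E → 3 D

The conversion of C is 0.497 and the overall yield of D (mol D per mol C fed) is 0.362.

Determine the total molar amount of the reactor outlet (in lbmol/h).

208 lbmol/h

Conversion of C: C consumed = 1ξ₁ = 0.497 × 119.9 → ξ₁ = 59.59 lbmol/h.
Yield of D: 3ξ₂ / 119.9 = 0.362 → ξ₂ = 14.47 lbmol/h.
Outlet amounts (n = n₀ + Σ ν·ξ):
  C: 119.9 − 1(59.59) = 60.31
  E: 0 + 2(59.59) − 1(14.47) = 104.7
  D: 0 + 3(14.47) = 43.4
Total out = 60.31 + 104.7 + 43.4 = 208.4 lbmol/h.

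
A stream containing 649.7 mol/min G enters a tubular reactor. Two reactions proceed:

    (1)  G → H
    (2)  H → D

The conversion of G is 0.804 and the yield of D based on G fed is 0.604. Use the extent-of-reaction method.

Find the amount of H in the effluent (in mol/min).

130 mol/min

Conversion of G: G consumed = 1ξ₁ = 0.804 × 649.7 → ξ₁ = 522.4 mol/min.
Yield of D: 1ξ₂ / 649.7 = 0.604 → ξ₂ = 392.4 mol/min.
Outlet amounts (n = n₀ + Σ ν·ξ):
  G: 649.7 − 1(522.4) = 127.3
  H: 0 + 1(522.4) − 1(392.4) = 129.9
  D: 0 + 1(392.4) = 392.4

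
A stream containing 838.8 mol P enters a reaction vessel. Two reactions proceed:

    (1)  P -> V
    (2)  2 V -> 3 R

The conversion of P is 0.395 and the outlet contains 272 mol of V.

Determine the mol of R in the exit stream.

89 mol

Conversion of P: P consumed = 1ξ₁ = 0.395 × 838.8 → ξ₁ = 331.3 mol.
V balance: n_V = 0 + 1ξ₁ − 2ξ₂ = 272 → ξ₂ = (1·331.3 − 272)/2 = 29.66 mol.
Outlet amounts (n = n₀ + Σ ν·ξ):
  P: 838.8 − 1(331.3) = 507.5
  V: 0 + 1(331.3) − 2(29.66) = 272
  R: 0 + 3(29.66) = 88.99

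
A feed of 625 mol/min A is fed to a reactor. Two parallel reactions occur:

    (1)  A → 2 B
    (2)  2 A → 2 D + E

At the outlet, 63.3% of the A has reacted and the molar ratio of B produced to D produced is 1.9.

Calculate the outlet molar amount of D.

203 mol/min

Conversion of A: A consumed = 0.633 × 625 = 395.6 mol/min = 1ξ₁ + 2ξ₂.
Selectivity: 2ξ₁ / (2ξ₂) = 1.9 → ξ₁ = 1.9 ξ₂.
Substitute: (1·1.9 + 2) ξ₂ = 395.6 → ξ₂ = 101.4 mol/min, ξ₁ = 192.7 mol/min.
Outlet amounts (n = n₀ + Σ ν·ξ):
  A: 625 − 1(192.7) − 2(101.4) = 229.4
  B: 0 + 2(192.7) = 385.5
  D: 0 + 2(101.4) = 202.9
  E: 0 + 1(101.4) = 101.4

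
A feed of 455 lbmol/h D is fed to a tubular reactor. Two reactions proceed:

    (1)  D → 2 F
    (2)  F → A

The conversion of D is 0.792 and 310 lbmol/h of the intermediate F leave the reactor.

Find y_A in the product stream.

Conversion of D: D consumed = 1ξ₁ = 0.792 × 455 → ξ₁ = 360.4 lbmol/h.
F balance: n_F = 0 + 2ξ₁ − 1ξ₂ = 310 → ξ₂ = (2·360.4 − 310)/1 = 410.7 lbmol/h.
Outlet amounts (n = n₀ + Σ ν·ξ):
  D: 455 − 1(360.4) = 94.64
  F: 0 + 2(360.4) − 1(410.7) = 310
  A: 0 + 1(410.7) = 410.7
Total out = 815.4 lbmol/h; y_A = 410.7 / 815.4 = 0.5037.

0.504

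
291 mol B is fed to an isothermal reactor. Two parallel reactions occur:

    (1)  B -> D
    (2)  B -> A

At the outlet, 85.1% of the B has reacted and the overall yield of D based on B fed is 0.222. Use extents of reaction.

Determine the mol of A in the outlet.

Yield of D: 1ξ₁ / 291 = 0.222 → ξ₁ = 64.6 mol.
Conversion of B: 1ξ₁ + 1ξ₂ = 0.851 × 291 = 247.6 → ξ₂ = 183 mol.
Outlet amounts (n = n₀ + Σ ν·ξ):
  B: 291 − 1(64.6) − 1(183) = 43.36
  D: 0 + 1(64.6) = 64.6
  A: 0 + 1(183) = 183

183 mol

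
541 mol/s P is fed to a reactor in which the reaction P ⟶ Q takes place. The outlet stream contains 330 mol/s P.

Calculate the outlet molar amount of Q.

211 mol/s

For P: n = n₀ − 1ξ → 330 = 541 − 1ξ, giving ξ = 211 mol/s.
Outlet amounts (n = n₀ + ν ξ):
  P: 541 − 1(211) = 330
  Q: 0 + 1(211) = 211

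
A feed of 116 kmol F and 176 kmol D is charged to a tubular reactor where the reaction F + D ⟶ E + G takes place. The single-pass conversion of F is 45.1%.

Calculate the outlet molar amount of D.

124 kmol

F reacted = 0.451 × 116 = 52.32 kmol; ν_F = −1, so ξ = 52.32/1 = 52.32 kmol.
Outlet amounts (n = n₀ + ν ξ):
  F: 116 − 1(52.32) = 63.68
  D: 176 − 1(52.32) = 123.7
  E: 0 + 1(52.32) = 52.32
  G: 0 + 1(52.32) = 52.32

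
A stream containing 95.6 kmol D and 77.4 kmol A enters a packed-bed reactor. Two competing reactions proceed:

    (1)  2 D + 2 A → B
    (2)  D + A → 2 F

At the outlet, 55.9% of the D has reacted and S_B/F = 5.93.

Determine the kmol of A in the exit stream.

Conversion of D: D consumed = 0.559 × 95.6 = 53.44 kmol = 2ξ₁ + 1ξ₂.
Selectivity: 1ξ₁ / (2ξ₂) = 5.93 → ξ₁ = 11.86 ξ₂.
Substitute: (2·11.86 + 1) ξ₂ = 53.44 → ξ₂ = 2.162 kmol, ξ₁ = 25.64 kmol.
Outlet amounts (n = n₀ + Σ ν·ξ):
  D: 95.6 − 2(25.64) − 1(2.162) = 42.16
  A: 77.4 − 2(25.64) − 1(2.162) = 23.96
  B: 0 + 1(25.64) = 25.64
  F: 0 + 2(2.162) = 4.324

24 kmol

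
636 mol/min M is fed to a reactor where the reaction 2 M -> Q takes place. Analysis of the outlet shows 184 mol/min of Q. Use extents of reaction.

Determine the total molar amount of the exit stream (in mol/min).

452 mol/min

For Q: n = n₀ + 1ξ → 184 = 0 + 1ξ, giving ξ = 184 mol/min.
Outlet amounts (n = n₀ + ν ξ):
  M: 636 − 2(184) = 268
  Q: 0 + 1(184) = 184
Total out = 268 + 184 = 452 mol/min.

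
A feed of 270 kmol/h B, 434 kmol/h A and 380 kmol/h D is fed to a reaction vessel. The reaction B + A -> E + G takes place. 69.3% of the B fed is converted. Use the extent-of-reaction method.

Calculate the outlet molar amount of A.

B reacted = 0.693 × 270 = 187.1 kmol/h; ν_B = −1, so ξ = 187.1/1 = 187.1 kmol/h.
Outlet amounts (n = n₀ + ν ξ):
  B: 270 − 1(187.1) = 82.89
  A: 434 − 1(187.1) = 246.9
  E: 0 + 1(187.1) = 187.1
  G: 0 + 1(187.1) = 187.1
  D: 380 (inert)

247 kmol/h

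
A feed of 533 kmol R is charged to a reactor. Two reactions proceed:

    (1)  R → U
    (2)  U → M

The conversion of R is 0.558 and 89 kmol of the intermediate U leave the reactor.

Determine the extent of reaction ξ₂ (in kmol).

Conversion of R: R consumed = 1ξ₁ = 0.558 × 533 → ξ₁ = 297.4 kmol.
U balance: n_U = 0 + 1ξ₁ − 1ξ₂ = 89 → ξ₂ = (1·297.4 − 89)/1 = 208.4 kmol.
Outlet amounts (n = n₀ + Σ ν·ξ):
  R: 533 − 1(297.4) = 235.6
  U: 0 + 1(297.4) − 1(208.4) = 89
  M: 0 + 1(208.4) = 208.4

ξ₂ = 208 kmol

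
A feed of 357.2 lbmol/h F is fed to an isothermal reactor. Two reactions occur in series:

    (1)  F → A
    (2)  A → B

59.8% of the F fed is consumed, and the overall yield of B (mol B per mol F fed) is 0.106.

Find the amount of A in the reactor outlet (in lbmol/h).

Conversion of F: F consumed = 1ξ₁ = 0.598 × 357.2 → ξ₁ = 213.6 lbmol/h.
Yield of B: 1ξ₂ / 357.2 = 0.106 → ξ₂ = 37.86 lbmol/h.
Outlet amounts (n = n₀ + Σ ν·ξ):
  F: 357.2 − 1(213.6) = 143.6
  A: 0 + 1(213.6) − 1(37.86) = 175.7
  B: 0 + 1(37.86) = 37.86

176 lbmol/h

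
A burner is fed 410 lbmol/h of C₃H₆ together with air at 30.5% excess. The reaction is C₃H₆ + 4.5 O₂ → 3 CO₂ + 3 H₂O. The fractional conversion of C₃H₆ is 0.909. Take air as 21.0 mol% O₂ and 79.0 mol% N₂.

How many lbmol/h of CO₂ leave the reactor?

1120 lbmol/h

Stoichiometric O₂ = 4.5 × 410 = 1845 lbmol/h; O₂ fed = 1845 × 1.305 = 2408 lbmol/h.
N₂ fed = 2408 × 79/21 = 9058 lbmol/h.
Fuel reacted = 0.909 × 410 → ξ = 372.7 lbmol/h.
Outlet (n = n₀ + ν ξ):
  C₃H₆: 410 − 1(372.7) = 37.31
  O₂: 2408 − 4.5(372.7) = 730.6
  N₂: 9058 (inert)
  CO₂: 0 + 3(372.7) = 1118
  H₂O: 0 + 3(372.7) = 1118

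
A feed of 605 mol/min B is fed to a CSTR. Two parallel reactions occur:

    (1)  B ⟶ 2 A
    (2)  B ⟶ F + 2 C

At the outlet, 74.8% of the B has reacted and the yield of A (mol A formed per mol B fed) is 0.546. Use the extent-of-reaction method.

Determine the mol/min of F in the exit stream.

Yield of A: 2ξ₁ / 605 = 0.546 → ξ₁ = 165.2 mol/min.
Conversion of B: 1ξ₁ + 1ξ₂ = 0.748 × 605 = 452.5 → ξ₂ = 287.4 mol/min.
Outlet amounts (n = n₀ + Σ ν·ξ):
  B: 605 − 1(165.2) − 1(287.4) = 152.5
  A: 0 + 2(165.2) = 330.3
  F: 0 + 1(287.4) = 287.4
  C: 0 + 2(287.4) = 574.8

287 mol/min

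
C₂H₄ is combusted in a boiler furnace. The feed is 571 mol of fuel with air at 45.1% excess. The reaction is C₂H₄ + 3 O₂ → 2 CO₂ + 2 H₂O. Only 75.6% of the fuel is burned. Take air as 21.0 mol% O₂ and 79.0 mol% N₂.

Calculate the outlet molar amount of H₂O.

Stoichiometric O₂ = 3 × 571 = 1713 mol; O₂ fed = 1713 × 1.451 = 2486 mol.
N₂ fed = 2486 × 79/21 = 9350 mol.
Fuel reacted = 0.756 × 571 → ξ = 431.7 mol.
Outlet (n = n₀ + ν ξ):
  C₂H₄: 571 − 1(431.7) = 139.3
  O₂: 2486 − 3(431.7) = 1191
  N₂: 9350 (inert)
  CO₂: 0 + 2(431.7) = 863.4
  H₂O: 0 + 2(431.7) = 863.4

863 mol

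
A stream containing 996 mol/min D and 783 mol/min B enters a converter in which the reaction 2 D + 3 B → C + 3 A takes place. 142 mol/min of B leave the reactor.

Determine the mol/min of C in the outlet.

214 mol/min

For B: n = n₀ − 3ξ → 142 = 783 − 3ξ, giving ξ = 213.7 mol/min.
Outlet amounts (n = n₀ + ν ξ):
  D: 996 − 2(213.7) = 568.7
  B: 783 − 3(213.7) = 142
  C: 0 + 1(213.7) = 213.7
  A: 0 + 3(213.7) = 641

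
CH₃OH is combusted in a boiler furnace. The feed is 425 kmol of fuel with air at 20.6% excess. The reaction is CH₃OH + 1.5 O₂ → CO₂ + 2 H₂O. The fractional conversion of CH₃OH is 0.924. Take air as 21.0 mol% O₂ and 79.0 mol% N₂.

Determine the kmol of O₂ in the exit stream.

Stoichiometric O₂ = 1.5 × 425 = 637.5 kmol; O₂ fed = 637.5 × 1.206 = 768.8 kmol.
N₂ fed = 768.8 × 79/21 = 2892 kmol.
Fuel reacted = 0.924 × 425 → ξ = 392.7 kmol.
Outlet (n = n₀ + ν ξ):
  CH₃OH: 425 − 1(392.7) = 32.3
  O₂: 768.8 − 1.5(392.7) = 179.8
  N₂: 2892 (inert)
  CO₂: 0 + 1(392.7) = 392.7
  H₂O: 0 + 2(392.7) = 785.4

180 kmol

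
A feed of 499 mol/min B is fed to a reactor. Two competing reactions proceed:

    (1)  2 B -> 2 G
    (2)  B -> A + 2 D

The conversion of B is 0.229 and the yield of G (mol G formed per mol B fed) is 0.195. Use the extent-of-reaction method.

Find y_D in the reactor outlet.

Yield of G: 2ξ₁ / 499 = 0.195 → ξ₁ = 48.65 mol/min.
Conversion of B: 2ξ₁ + 1ξ₂ = 0.229 × 499 = 114.3 → ξ₂ = 16.97 mol/min.
Outlet amounts (n = n₀ + Σ ν·ξ):
  B: 499 − 2(48.65) − 1(16.97) = 384.7
  G: 0 + 2(48.65) = 97.31
  A: 0 + 1(16.97) = 16.97
  D: 0 + 2(16.97) = 33.93
Total out = 532.9 mol/min; y_D = 33.93 / 532.9 = 0.06367.

0.0637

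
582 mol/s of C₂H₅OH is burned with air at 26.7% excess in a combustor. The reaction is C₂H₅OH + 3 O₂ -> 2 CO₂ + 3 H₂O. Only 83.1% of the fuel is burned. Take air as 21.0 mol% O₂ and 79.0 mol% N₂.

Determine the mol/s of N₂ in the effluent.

Stoichiometric O₂ = 3 × 582 = 1746 mol/s; O₂ fed = 1746 × 1.267 = 2212 mol/s.
N₂ fed = 2212 × 79/21 = 8322 mol/s.
Fuel reacted = 0.831 × 582 → ξ = 483.6 mol/s.
Outlet (n = n₀ + ν ξ):
  C₂H₅OH: 582 − 1(483.6) = 98.36
  O₂: 2212 − 3(483.6) = 761.3
  N₂: 8322 (inert)
  CO₂: 0 + 2(483.6) = 967.3
  H₂O: 0 + 3(483.6) = 1451

8320 mol/s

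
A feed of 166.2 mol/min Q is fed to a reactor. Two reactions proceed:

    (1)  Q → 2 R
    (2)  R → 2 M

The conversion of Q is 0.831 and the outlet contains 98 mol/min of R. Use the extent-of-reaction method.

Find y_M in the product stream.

Conversion of Q: Q consumed = 1ξ₁ = 0.831 × 166.2 → ξ₁ = 138.1 mol/min.
R balance: n_R = 0 + 2ξ₁ − 1ξ₂ = 98 → ξ₂ = (2·138.1 − 98)/1 = 178.2 mol/min.
Outlet amounts (n = n₀ + Σ ν·ξ):
  Q: 166.2 − 1(138.1) = 28.09
  R: 0 + 2(138.1) − 1(178.2) = 98
  M: 0 + 2(178.2) = 356.4
Total out = 482.5 mol/min; y_M = 356.4 / 482.5 = 0.7387.

0.739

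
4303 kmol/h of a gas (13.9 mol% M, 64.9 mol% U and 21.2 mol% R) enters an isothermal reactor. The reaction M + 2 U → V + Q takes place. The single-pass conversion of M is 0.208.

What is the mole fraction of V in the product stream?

0.0298

M reacted = 0.208 × 598.1 = 124.4 kmol/h; ν_M = −1, so ξ = 124.4/1 = 124.4 kmol/h.
Outlet amounts (n = n₀ + ν ξ):
  M: 598.1 − 1(124.4) = 473.7
  U: 2793 − 2(124.4) = 2544
  V: 0 + 1(124.4) = 124.4
  Q: 0 + 1(124.4) = 124.4
  R: 912.2 (inert)
Total out = 4179 kmol/h; y_V = 124.4 / 4179 = 0.02977.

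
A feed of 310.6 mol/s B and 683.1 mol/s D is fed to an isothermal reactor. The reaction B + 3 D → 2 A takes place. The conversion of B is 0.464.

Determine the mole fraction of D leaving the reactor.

B reacted = 0.464 × 310.6 = 144.1 mol/s; ν_B = −1, so ξ = 144.1/1 = 144.1 mol/s.
Outlet amounts (n = n₀ + ν ξ):
  B: 310.6 − 1(144.1) = 166.5
  D: 683.1 − 3(144.1) = 250.7
  A: 0 + 2(144.1) = 288.2
Total out = 705.5 mol/s; y_D = 250.7 / 705.5 = 0.3554.

0.355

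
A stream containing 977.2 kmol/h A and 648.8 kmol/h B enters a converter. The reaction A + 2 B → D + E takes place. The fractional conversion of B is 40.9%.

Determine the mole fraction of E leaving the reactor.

0.0888

B reacted = 0.409 × 648.8 = 265.4 kmol/h; ν_B = −2, so ξ = 265.4/2 = 132.7 kmol/h.
Outlet amounts (n = n₀ + ν ξ):
  A: 977.2 − 1(132.7) = 844.5
  B: 648.8 − 2(132.7) = 383.4
  D: 0 + 1(132.7) = 132.7
  E: 0 + 1(132.7) = 132.7
Total out = 1493 kmol/h; y_E = 132.7 / 1493 = 0.08885.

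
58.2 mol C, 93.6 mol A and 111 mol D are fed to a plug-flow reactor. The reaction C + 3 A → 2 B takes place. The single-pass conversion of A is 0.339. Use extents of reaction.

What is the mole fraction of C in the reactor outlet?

A reacted = 0.339 × 93.6 = 31.73 mol; ν_A = −3, so ξ = 31.73/3 = 10.58 mol.
Outlet amounts (n = n₀ + ν ξ):
  C: 58.2 − 1(10.58) = 47.62
  A: 93.6 − 3(10.58) = 61.87
  B: 0 + 2(10.58) = 21.15
  D: 111 (inert)
Total out = 241.6 mol; y_C = 47.62 / 241.6 = 0.1971.

0.197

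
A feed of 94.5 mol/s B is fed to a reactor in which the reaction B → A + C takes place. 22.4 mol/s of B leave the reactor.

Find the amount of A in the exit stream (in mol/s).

72.1 mol/s

For B: n = n₀ − 1ξ → 22.4 = 94.5 − 1ξ, giving ξ = 72.1 mol/s.
Outlet amounts (n = n₀ + ν ξ):
  B: 94.5 − 1(72.1) = 22.4
  A: 0 + 1(72.1) = 72.1
  C: 0 + 1(72.1) = 72.1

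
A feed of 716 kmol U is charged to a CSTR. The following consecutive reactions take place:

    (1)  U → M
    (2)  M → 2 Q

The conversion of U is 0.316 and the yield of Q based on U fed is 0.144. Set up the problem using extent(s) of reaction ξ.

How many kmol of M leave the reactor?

Conversion of U: U consumed = 1ξ₁ = 0.316 × 716 → ξ₁ = 226.3 kmol.
Yield of Q: 2ξ₂ / 716 = 0.144 → ξ₂ = 51.55 kmol.
Outlet amounts (n = n₀ + Σ ν·ξ):
  U: 716 − 1(226.3) = 489.7
  M: 0 + 1(226.3) − 1(51.55) = 174.7
  Q: 0 + 2(51.55) = 103.1

175 kmol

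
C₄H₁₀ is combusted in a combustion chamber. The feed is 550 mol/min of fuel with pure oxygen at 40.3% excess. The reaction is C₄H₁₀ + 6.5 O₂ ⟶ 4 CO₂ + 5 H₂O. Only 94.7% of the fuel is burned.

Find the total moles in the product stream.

Stoichiometric O₂ = 6.5 × 550 = 3575 mol/min; O₂ fed = 3575 × 1.403 = 5016 mol/min.
Fuel reacted = 0.947 × 550 → ξ = 520.9 mol/min.
Outlet (n = n₀ + ν ξ):
  C₄H₁₀: 550 − 1(520.9) = 29.15
  O₂: 5016 − 6.5(520.9) = 1630
  CO₂: 0 + 4(520.9) = 2083
  H₂O: 0 + 5(520.9) = 2604
Total out = 29.15 + 1630 + 2083 + 2604 = 6347 mol/min.

6350 mol/min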